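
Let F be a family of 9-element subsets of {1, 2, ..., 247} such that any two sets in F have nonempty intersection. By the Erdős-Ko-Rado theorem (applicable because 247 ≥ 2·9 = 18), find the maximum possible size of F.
max |F| = C(246, 8) = 296495645312790

The Erdős-Ko-Rado theorem states: for n ≥ 2k, an intersecting family of k-subsets of an n-element set has size at most C(n − 1, k − 1), with equality for 'star' families {A ⊆ [n] : |A| = k, i ∈ A} (fix an element i). For n = 247, k = 9: C(246, 8) = 296495645312790.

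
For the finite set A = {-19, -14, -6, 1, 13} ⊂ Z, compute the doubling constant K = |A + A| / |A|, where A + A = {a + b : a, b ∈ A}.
K = |A + A| / |A| = 15/5 = 3

Enumerate A + A = {a + b : a, b ∈ A}. With |A| = 5, there are |A|^2 = 25 ordered sum pairs; collecting distinct values, A + A = {-38, -33, -28, -25, -20, -18, -13, -12, -6, -5, -1, 2, 7, 14, 26}, so |A + A| = 15. Thus K = 15/5 = 3. For comparison, the minimum possible |A + A| over all 5-element sets is 2·5 − 1 = 9 (so min K = 9/5), attained only by arithmetic progressions.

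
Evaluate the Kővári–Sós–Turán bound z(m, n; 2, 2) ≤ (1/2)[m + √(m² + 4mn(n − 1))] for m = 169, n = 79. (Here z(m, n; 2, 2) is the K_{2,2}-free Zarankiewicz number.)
z(169, 79; 2, 2) ≤ (1/2)[169 + √(169² + 4·169·79·78)] = (1/2)[169 + √4194073] = 1108.4718

Kővári–Sós–Turán: let r_1, ..., r_169 be the row sums and z = Σ r_i the total number of 1s. Each pair of columns can share at most one row with both entries 1 (else a 2×2 all-ones block appears), so Σ_i C(r_i, 2) ≤ C(79, 2) = 3081. By convexity Σ_i C(r_i, 2) ≥ 169·C(z/169, 2) = z(z − 169)/(2·169), giving z² − 169z − 169·79·78 ≤ 0 and hence z ≤ (1/2)[169 + √(28561 + 4·1041378)] = (1/2)[169 + √4194073] ≈ (1/2)(169 + 2047.9436) = 1108.4718.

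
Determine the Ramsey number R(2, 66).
R(2, 66) = 66

R(2, k) = k for all k ≥ 2: in a 2-colouring of K_k, either some edge is red (a red K_2) or all edges are blue (a blue K_k). And K_{65} coloured all-blue has no blue K_66, so R(2, 66) > 65. Hence R(2, 66) = 66.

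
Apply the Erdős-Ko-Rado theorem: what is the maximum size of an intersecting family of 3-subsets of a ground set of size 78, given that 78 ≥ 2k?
max |F| = C(77, 2) = 2926

The Erdős-Ko-Rado theorem states: for n ≥ 2k, an intersecting family of k-subsets of an n-element set has size at most C(n − 1, k − 1), with equality for 'star' families {A ⊆ [n] : |A| = k, i ∈ A} (fix an element i). For n = 78, k = 3: C(77, 2) = 2926.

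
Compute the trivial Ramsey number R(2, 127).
R(2, 127) = 127

R(2, k) = k for all k ≥ 2: in a 2-colouring of K_k, either some edge is red (a red K_2) or all edges are blue (a blue K_k). And K_{126} coloured all-blue has no blue K_127, so R(2, 127) > 126. Hence R(2, 127) = 127.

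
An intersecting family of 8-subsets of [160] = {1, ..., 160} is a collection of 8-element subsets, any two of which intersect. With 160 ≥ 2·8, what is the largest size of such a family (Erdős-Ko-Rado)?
max |F| = C(159, 7) = 445853084391

The Erdős-Ko-Rado theorem states: for n ≥ 2k, an intersecting family of k-subsets of an n-element set has size at most C(n − 1, k − 1), with equality for 'star' families {A ⊆ [n] : |A| = k, i ∈ A} (fix an element i). For n = 160, k = 8: C(159, 7) = 445853084391.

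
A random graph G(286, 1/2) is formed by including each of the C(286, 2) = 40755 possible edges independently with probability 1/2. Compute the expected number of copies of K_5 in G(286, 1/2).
E[# K_5] = C(286, 5) · (1/2)^C(5, 2) = 15395136042 / 2^10 = 7697568021/512 ≈ 15034312.541016

For each 5-subset S of vertices (there are C(286, 5) = 15395136042 such S), let X_S = 1 if S induces a K_5 (all C(5, 2) = 10 edges present). Then P(X_S = 1) = (1/2)^10 = 1/1024. By linearity of expectation, E[# K_5] = C(286, 5) · (1/2)^10 = 15395136042 / 1024 = 7697568021/512 ≈ 15034312.541016.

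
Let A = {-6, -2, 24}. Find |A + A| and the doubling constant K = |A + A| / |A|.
K = |A + A| / |A| = 6/3 = 2

Enumerate A + A = {a + b : a, b ∈ A}. With |A| = 3, there are |A|^2 = 9 ordered sum pairs; collecting distinct values, A + A = {-12, -8, -4, 18, 22, 48}, so |A + A| = 6. Thus K = 6/3 = 2. For comparison, the minimum possible |A + A| over all 3-element sets is 2·3 − 1 = 5 (so min K = 5/3), attained only by arithmetic progressions.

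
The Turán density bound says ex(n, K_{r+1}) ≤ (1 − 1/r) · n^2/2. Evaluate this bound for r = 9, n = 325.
Turán density bound = (8/9) · 325^2/2 = 422500/9 ≈ 46944.4444

Turán's theorem: ex(n, K_{r+1}) is achieved by the complete r-partite Turán graph T(n, r) with parts as balanced as possible, and is at most (1 − 1/r) · n^2/2. For r = 9, n = 325: the density bound is (8/9) · 105625/2 = 422500/9 ≈ 46944.4444. The integer-valued extremum is e(T(325, 9)) = 46944, which is strictly less than the density bound 422500/9 since 9 ∤ 325 (the parts of T(325, 9) cannot all be equal).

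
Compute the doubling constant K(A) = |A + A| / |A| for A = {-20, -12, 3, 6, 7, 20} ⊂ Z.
K = |A + A| / |A| = 21/6 = 7/2

Enumerate A + A = {a + b : a, b ∈ A}. With |A| = 6, there are |A|^2 = 36 ordered sum pairs; collecting distinct values, A + A = {-40, -32, -24, -17, -14, -13, -9, -6, -5, 0, 6, 8, 9, 10, 12, 13, 14, 23, 26, 27, 40}, so |A + A| = 21. Thus K = 21/6 = 7/2. For comparison, the minimum possible |A + A| over all 6-element sets is 2·6 − 1 = 11 (so min K = 11/6), attained only by arithmetic progressions.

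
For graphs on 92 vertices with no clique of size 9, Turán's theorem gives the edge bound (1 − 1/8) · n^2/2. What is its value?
Turán density bound = (7/8) · 92^2/2 = 3703

Turán's theorem: ex(n, K_{r+1}) is achieved by the complete r-partite Turán graph T(n, r) with parts as balanced as possible, and is at most (1 − 1/r) · n^2/2. For r = 8, n = 92: the density bound is (7/8) · 8464/2 = 3703. The integer-valued extremum is e(T(92, 8)) = 3702, which is strictly less than the density bound 3703 since 8 ∤ 92 (the parts of T(92, 8) cannot all be equal).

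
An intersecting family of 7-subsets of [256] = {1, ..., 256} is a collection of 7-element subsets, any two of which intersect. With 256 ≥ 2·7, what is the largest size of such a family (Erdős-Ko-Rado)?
max |F| = C(255, 6) = 359895314625

The Erdős-Ko-Rado theorem states: for n ≥ 2k, an intersecting family of k-subsets of an n-element set has size at most C(n − 1, k − 1), with equality for 'star' families {A ⊆ [n] : |A| = k, i ∈ A} (fix an element i). For n = 256, k = 7: C(255, 6) = 359895314625.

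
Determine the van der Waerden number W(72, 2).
W(72, 2) = 72 + 1 = 73

A 2-term AP is any pair of integers, so a monochromatic 2-AP exists iff some colour is used at least twice. With 72 colours, the colouring i ↦ i on {1, ..., 72} uses each colour once, avoiding any monochromatic pair, so W(72, 2) > 72. For {1, ..., 73}, pigeonhole forces two integers of the same colour, which form a monochromatic 2-AP. Hence W(72, 2) = 73.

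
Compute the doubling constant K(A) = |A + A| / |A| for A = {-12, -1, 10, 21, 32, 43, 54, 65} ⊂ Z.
K = |A + A| / |A| = 15/8

Enumerate A + A = {a + b : a, b ∈ A}. With |A| = 8, there are |A|^2 = 64 ordered sum pairs; collecting distinct values, A + A = {-24, -13, -2, 9, 20, 31, 42, 53, 64, 75, 86, 97, 108, 119, 130}, so |A + A| = 15. Thus K = 15/8. Here |A + A| = 2|A| − 1 = 15, the minimum possible — so K = 15/8 is minimal, which holds iff A is an arithmetic progression.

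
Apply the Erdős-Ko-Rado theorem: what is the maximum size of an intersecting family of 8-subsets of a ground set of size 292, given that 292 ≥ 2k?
max |F| = C(291, 7) = 32601949534440

Erdős-Ko-Rado (1961): when n ≥ 2k, max |F| = C(n−1, k−1). The bound is attained by the star {A : i ∈ A} for any fixed i ∈ [n]. Here C(292−1, 8−1) = C(291, 7) = 32601949534440.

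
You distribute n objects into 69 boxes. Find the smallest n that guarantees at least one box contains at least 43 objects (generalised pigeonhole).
n = (43 − 1)·69 + 1 = 2899

By the generalised pigeonhole principle, to guarantee some box contains ≥ r objects we need more than (r − 1) · k objects total. Threshold: n = (r − 1) · k + 1. With r = 43 and k = 69: n = 42 · 69 + 1 = 2898 + 1 = 2899. For n = 2898 = 42 · 69, we can put exactly 42 objects in every box, avoiding 43 in any single one — so 2899 is tight.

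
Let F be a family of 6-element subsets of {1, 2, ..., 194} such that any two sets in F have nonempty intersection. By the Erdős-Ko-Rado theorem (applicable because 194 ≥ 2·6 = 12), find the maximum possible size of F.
max |F| = C(193, 5) = 2118000528

Erdős-Ko-Rado (1961): when n ≥ 2k, max |F| = C(n−1, k−1). The bound is attained by the star {A : i ∈ A} for any fixed i ∈ [n]. Here C(194−1, 6−1) = C(193, 5) = 2118000528.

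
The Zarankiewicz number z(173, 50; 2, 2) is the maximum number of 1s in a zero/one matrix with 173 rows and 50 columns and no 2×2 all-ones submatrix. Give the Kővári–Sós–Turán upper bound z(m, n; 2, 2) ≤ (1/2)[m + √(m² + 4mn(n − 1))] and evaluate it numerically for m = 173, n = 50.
z(173, 50; 2, 2) ≤ (1/2)[173 + √(173² + 4·173·50·49)] = (1/2)[173 + √1725329] = 743.2589

Kővári–Sós–Turán: let r_1, ..., r_173 be the row sums and z = Σ r_i the total number of 1s. Each pair of columns can share at most one row with both entries 1 (else a 2×2 all-ones block appears), so Σ_i C(r_i, 2) ≤ C(50, 2) = 1225. By convexity Σ_i C(r_i, 2) ≥ 173·C(z/173, 2) = z(z − 173)/(2·173), giving z² − 173z − 173·50·49 ≤ 0 and hence z ≤ (1/2)[173 + √(29929 + 4·423850)] = (1/2)[173 + √1725329] ≈ (1/2)(173 + 1313.5178) = 743.2589.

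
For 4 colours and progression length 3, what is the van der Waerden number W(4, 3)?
W(4, 3) = 76

W(4, 3) = 76. The lower bound W(4, 3) > 75 comes from an explicit good 4-colouring of [1, 75]; the upper bound W(4, 3) ≤ 76 was verified by exhaustive search over 4-colourings of [1, 76].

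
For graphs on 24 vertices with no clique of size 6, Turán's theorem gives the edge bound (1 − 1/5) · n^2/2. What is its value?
Turán density bound = (4/5) · 24^2/2 = 1152/5 ≈ 230.4

Turán's theorem: ex(n, K_{r+1}) is achieved by the complete r-partite Turán graph T(n, r) with parts as balanced as possible, and is at most (1 − 1/r) · n^2/2. For r = 5, n = 24: the density bound is (4/5) · 576/2 = 1152/5 ≈ 230.4. The integer-valued extremum is e(T(24, 5)) = 230, which is strictly less than the density bound 1152/5 since 5 ∤ 24 (the parts of T(24, 5) cannot all be equal).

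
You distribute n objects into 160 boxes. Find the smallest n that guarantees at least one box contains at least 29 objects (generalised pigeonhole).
n = (29 − 1)·160 + 1 = 4481

By the generalised pigeonhole principle, to guarantee some box contains ≥ r objects we need more than (r − 1) · k objects total. Threshold: n = (r − 1) · k + 1. With r = 29 and k = 160: n = 28 · 160 + 1 = 4480 + 1 = 4481. For n = 4480 = 28 · 160, we can put exactly 28 objects in every box, avoiding 29 in any single one — so 4481 is tight.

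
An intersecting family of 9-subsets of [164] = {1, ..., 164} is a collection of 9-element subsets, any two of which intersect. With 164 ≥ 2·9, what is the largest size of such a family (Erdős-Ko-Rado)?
max |F| = C(163, 8) = 10380216608892

Erdős-Ko-Rado (1961): when n ≥ 2k, max |F| = C(n−1, k−1). The bound is attained by the star {A : i ∈ A} for any fixed i ∈ [n]. Here C(164−1, 9−1) = C(163, 8) = 10380216608892.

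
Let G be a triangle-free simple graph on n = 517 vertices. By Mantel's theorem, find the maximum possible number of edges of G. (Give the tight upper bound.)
ex(517, K_3) = ⌊517^2/4⌋ = 66822

Mantel (1907): a triangle-free graph on n vertices has at most ⌊n^2/4⌋ edges, with equality for the complete bipartite graph K_{⌊n/2⌋, ⌈n/2⌉}. For n = 517: ⌊517^2/4⌋ = ⌊267289/4⌋ = 66822. The extremal graph is K_{258, 259}, which has 258·259 = 66822 edges.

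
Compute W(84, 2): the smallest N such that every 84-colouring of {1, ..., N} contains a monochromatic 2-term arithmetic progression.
W(84, 2) = 84 + 1 = 85

A 2-term AP is any pair of integers, so a monochromatic 2-AP exists iff some colour is used at least twice. With 84 colours, the colouring i ↦ i on {1, ..., 84} uses each colour once, avoiding any monochromatic pair, so W(84, 2) > 84. For {1, ..., 85}, pigeonhole forces two integers of the same colour, which form a monochromatic 2-AP. Hence W(84, 2) = 85.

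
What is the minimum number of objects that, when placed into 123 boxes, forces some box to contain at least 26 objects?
n = (26 − 1)·123 + 1 = 3076

By the generalised pigeonhole principle, to guarantee some box contains ≥ r objects we need more than (r − 1) · k objects total. Threshold: n = (r − 1) · k + 1. With r = 26 and k = 123: n = 25 · 123 + 1 = 3075 + 1 = 3076. For n = 3075 = 25 · 123, we can put exactly 25 objects in every box, avoiding 26 in any single one — so 3076 is tight.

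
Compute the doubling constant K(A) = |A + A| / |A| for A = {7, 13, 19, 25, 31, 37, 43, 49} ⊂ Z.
K = |A + A| / |A| = 15/8

Enumerate A + A = {a + b : a, b ∈ A}. With |A| = 8, there are |A|^2 = 64 ordered sum pairs; collecting distinct values, A + A = {14, 20, 26, 32, 38, 44, 50, 56, 62, 68, 74, 80, 86, 92, 98}, so |A + A| = 15. Thus K = 15/8. Here |A + A| = 2|A| − 1 = 15, the minimum possible — so K = 15/8 is minimal, which holds iff A is an arithmetic progression.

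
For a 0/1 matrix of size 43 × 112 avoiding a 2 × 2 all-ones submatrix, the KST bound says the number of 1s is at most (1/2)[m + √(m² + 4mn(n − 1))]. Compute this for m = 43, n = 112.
z(43, 112; 2, 2) ≤ (1/2)[43 + √(43² + 4·43·112·111)] = (1/2)[43 + √2140153] = 752.9631

Kővári–Sós–Turán: let r_1, ..., r_43 be the row sums and z = Σ r_i the total number of 1s. Each pair of columns can share at most one row with both entries 1 (else a 2×2 all-ones block appears), so Σ_i C(r_i, 2) ≤ C(112, 2) = 6216. By convexity Σ_i C(r_i, 2) ≥ 43·C(z/43, 2) = z(z − 43)/(2·43), giving z² − 43z − 43·112·111 ≤ 0 and hence z ≤ (1/2)[43 + √(1849 + 4·534576)] = (1/2)[43 + √2140153] ≈ (1/2)(43 + 1462.9262) = 752.9631.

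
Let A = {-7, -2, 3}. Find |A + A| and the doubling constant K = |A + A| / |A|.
K = |A + A| / |A| = 5/3

Enumerate A + A = {a + b : a, b ∈ A}. With |A| = 3, there are |A|^2 = 9 ordered sum pairs; collecting distinct values, A + A = {-14, -9, -4, 1, 6}, so |A + A| = 5. Thus K = 5/3. Here |A + A| = 2|A| − 1 = 5, the minimum possible — so K = 5/3 is minimal, which holds iff A is an arithmetic progression.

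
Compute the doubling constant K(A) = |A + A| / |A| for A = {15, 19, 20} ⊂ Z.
K = |A + A| / |A| = 6/3 = 2

Enumerate A + A = {a + b : a, b ∈ A}. With |A| = 3, there are |A|^2 = 9 ordered sum pairs; collecting distinct values, A + A = {30, 34, 35, 38, 39, 40}, so |A + A| = 6. Thus K = 6/3 = 2. For comparison, the minimum possible |A + A| over all 3-element sets is 2·3 − 1 = 5 (so min K = 5/3), attained only by arithmetic progressions.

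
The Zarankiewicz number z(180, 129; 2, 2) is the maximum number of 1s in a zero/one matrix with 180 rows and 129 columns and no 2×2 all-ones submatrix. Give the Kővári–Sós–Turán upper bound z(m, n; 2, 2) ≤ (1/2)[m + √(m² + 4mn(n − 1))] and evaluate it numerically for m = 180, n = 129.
z(180, 129; 2, 2) ≤ (1/2)[180 + √(180² + 4·180·129·128)] = (1/2)[180 + √11921040] = 1816.343

Kővári–Sós–Turán: let r_1, ..., r_180 be the row sums and z = Σ r_i the total number of 1s. Each pair of columns can share at most one row with both entries 1 (else a 2×2 all-ones block appears), so Σ_i C(r_i, 2) ≤ C(129, 2) = 8256. By convexity Σ_i C(r_i, 2) ≥ 180·C(z/180, 2) = z(z − 180)/(2·180), giving z² − 180z − 180·129·128 ≤ 0 and hence z ≤ (1/2)[180 + √(32400 + 4·2972160)] = (1/2)[180 + √11921040] ≈ (1/2)(180 + 3452.6859) = 1816.343.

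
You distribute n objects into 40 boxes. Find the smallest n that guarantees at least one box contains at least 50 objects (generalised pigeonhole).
n = (50 − 1)·40 + 1 = 1961

By the generalised pigeonhole principle, to guarantee some box contains ≥ r objects we need more than (r − 1) · k objects total. Threshold: n = (r − 1) · k + 1. With r = 50 and k = 40: n = 49 · 40 + 1 = 1960 + 1 = 1961. For n = 1960 = 49 · 40, we can put exactly 49 objects in every box, avoiding 50 in any single one — so 1961 is tight.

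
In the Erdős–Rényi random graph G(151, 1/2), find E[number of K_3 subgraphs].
E[# K_3] = C(151, 3) · (1/2)^C(3, 2) = 562475 / 2^3 = 70309.375

For each 3-subset S of vertices (there are C(151, 3) = 562475 such S), let X_S = 1 if S induces a K_3 (all C(3, 2) = 3 edges present). Then P(X_S = 1) = (1/2)^3 = 1/8. By linearity of expectation, E[# K_3] = C(151, 3) · (1/2)^3 = 562475 / 8 = 70309.375.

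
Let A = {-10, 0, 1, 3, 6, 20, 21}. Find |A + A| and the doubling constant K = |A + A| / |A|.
K = |A + A| / |A| = 26/7

Enumerate A + A = {a + b : a, b ∈ A}. With |A| = 7, there are |A|^2 = 49 ordered sum pairs; collecting distinct values, A + A = {-20, -10, -9, -7, -4, 0, 1, 2, 3, 4, 6, 7, 9, 10, 11, 12, 20, 21, 22, 23, 24, 26, 27, 40, 41, 42}, so |A + A| = 26. Thus K = 26/7. For comparison, the minimum possible |A + A| over all 7-element sets is 2·7 − 1 = 13 (so min K = 13/7), attained only by arithmetic progressions.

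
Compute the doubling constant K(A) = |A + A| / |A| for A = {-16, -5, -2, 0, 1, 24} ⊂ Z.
K = |A + A| / |A| = 20/6 = 10/3

Enumerate A + A = {a + b : a, b ∈ A}. With |A| = 6, there are |A|^2 = 36 ordered sum pairs; collecting distinct values, A + A = {-32, -21, -18, -16, -15, -10, -7, -5, -4, -2, -1, 0, 1, 2, 8, 19, 22, 24, 25, 48}, so |A + A| = 20. Thus K = 20/6 = 10/3. For comparison, the minimum possible |A + A| over all 6-element sets is 2·6 − 1 = 11 (so min K = 11/6), attained only by arithmetic progressions.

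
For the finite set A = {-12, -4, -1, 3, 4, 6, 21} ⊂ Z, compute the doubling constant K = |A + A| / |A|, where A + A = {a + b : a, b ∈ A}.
K = |A + A| / |A| = 25/7

Enumerate A + A = {a + b : a, b ∈ A}. With |A| = 7, there are |A|^2 = 49 ordered sum pairs; collecting distinct values, A + A = {-24, -16, -13, -9, -8, -6, -5, -2, -1, 0, 2, 3, 5, 6, 7, 8, 9, 10, 12, 17, 20, 24, 25, 27, 42}, so |A + A| = 25. Thus K = 25/7. For comparison, the minimum possible |A + A| over all 7-element sets is 2·7 − 1 = 13 (so min K = 13/7), attained only by arithmetic progressions.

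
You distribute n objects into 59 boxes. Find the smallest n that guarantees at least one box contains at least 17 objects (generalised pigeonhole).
n = (17 − 1)·59 + 1 = 945

By the generalised pigeonhole principle, to guarantee some box contains ≥ r objects we need more than (r − 1) · k objects total. Threshold: n = (r − 1) · k + 1. With r = 17 and k = 59: n = 16 · 59 + 1 = 944 + 1 = 945. For n = 944 = 16 · 59, we can put exactly 16 objects in every box, avoiding 17 in any single one — so 945 is tight.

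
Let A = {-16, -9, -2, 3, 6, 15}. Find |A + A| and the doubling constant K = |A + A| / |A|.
K = |A + A| / |A| = 19/6

Enumerate A + A = {a + b : a, b ∈ A}. With |A| = 6, there are |A|^2 = 36 ordered sum pairs; collecting distinct values, A + A = {-32, -25, -18, -13, -11, -10, -6, -4, -3, -1, 1, 4, 6, 9, 12, 13, 18, 21, 30}, so |A + A| = 19. Thus K = 19/6. For comparison, the minimum possible |A + A| over all 6-element sets is 2·6 − 1 = 11 (so min K = 11/6), attained only by arithmetic progressions.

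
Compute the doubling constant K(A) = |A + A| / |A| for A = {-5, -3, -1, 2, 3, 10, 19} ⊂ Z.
K = |A + A| / |A| = 25/7

Enumerate A + A = {a + b : a, b ∈ A}. With |A| = 7, there are |A|^2 = 49 ordered sum pairs; collecting distinct values, A + A = {-10, -8, -6, -4, -3, -2, -1, 0, 1, 2, 4, 5, 6, 7, 9, 12, 13, 14, 16, 18, 20, 21, 22, 29, 38}, so |A + A| = 25. Thus K = 25/7. For comparison, the minimum possible |A + A| over all 7-element sets is 2·7 − 1 = 13 (so min K = 13/7), attained only by arithmetic progressions.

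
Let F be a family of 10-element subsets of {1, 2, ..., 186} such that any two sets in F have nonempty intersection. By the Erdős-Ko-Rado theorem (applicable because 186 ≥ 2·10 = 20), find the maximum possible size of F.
max |F| = C(185, 9) = 574045578063035

The Erdős-Ko-Rado theorem states: for n ≥ 2k, an intersecting family of k-subsets of an n-element set has size at most C(n − 1, k − 1), with equality for 'star' families {A ⊆ [n] : |A| = k, i ∈ A} (fix an element i). For n = 186, k = 10: C(185, 9) = 574045578063035.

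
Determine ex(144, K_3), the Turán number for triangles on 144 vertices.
ex(144, K_3) = ⌊144^2/4⌋ = 5184

Mantel (1907): a triangle-free graph on n vertices has at most ⌊n^2/4⌋ edges, with equality for the complete bipartite graph K_{⌊n/2⌋, ⌈n/2⌉}. For n = 144: ⌊144^2/4⌋ = ⌊20736/4⌋ = 5184. The extremal graph is K_{72, 72}, which has 72·72 = 5184 edges.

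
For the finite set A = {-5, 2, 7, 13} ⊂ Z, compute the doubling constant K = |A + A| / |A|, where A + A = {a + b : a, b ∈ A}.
K = |A + A| / |A| = 10/4 = 5/2

Enumerate A + A = {a + b : a, b ∈ A}. With |A| = 4, there are |A|^2 = 16 ordered sum pairs; collecting distinct values, A + A = {-10, -3, 2, 4, 8, 9, 14, 15, 20, 26}, so |A + A| = 10. Thus K = 10/4 = 5/2. For comparison, the minimum possible |A + A| over all 4-element sets is 2·4 − 1 = 7 (so min K = 7/4), attained only by arithmetic progressions.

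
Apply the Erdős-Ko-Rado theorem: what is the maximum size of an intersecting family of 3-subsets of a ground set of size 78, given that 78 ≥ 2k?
max |F| = C(77, 2) = 2926

Erdős-Ko-Rado (1961): when n ≥ 2k, max |F| = C(n−1, k−1). The bound is attained by the star {A : i ∈ A} for any fixed i ∈ [n]. Here C(78−1, 3−1) = C(77, 2) = 2926.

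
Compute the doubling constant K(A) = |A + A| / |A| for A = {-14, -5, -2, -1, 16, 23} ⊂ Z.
K = |A + A| / |A| = 21/6 = 7/2

Enumerate A + A = {a + b : a, b ∈ A}. With |A| = 6, there are |A|^2 = 36 ordered sum pairs; collecting distinct values, A + A = {-28, -19, -16, -15, -10, -7, -6, -4, -3, -2, 2, 9, 11, 14, 15, 18, 21, 22, 32, 39, 46}, so |A + A| = 21. Thus K = 21/6 = 7/2. For comparison, the minimum possible |A + A| over all 6-element sets is 2·6 − 1 = 11 (so min K = 11/6), attained only by arithmetic progressions.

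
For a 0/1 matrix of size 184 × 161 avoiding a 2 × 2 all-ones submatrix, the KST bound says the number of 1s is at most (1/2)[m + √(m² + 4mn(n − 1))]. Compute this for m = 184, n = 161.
z(184, 161; 2, 2) ≤ (1/2)[184 + √(184² + 4·184·161·160)] = (1/2)[184 + √18993216] = 2271.0603

Kővári–Sós–Turán: let r_1, ..., r_184 be the row sums and z = Σ r_i the total number of 1s. Each pair of columns can share at most one row with both entries 1 (else a 2×2 all-ones block appears), so Σ_i C(r_i, 2) ≤ C(161, 2) = 12880. By convexity Σ_i C(r_i, 2) ≥ 184·C(z/184, 2) = z(z − 184)/(2·184), giving z² − 184z − 184·161·160 ≤ 0 and hence z ≤ (1/2)[184 + √(33856 + 4·4739840)] = (1/2)[184 + √18993216] ≈ (1/2)(184 + 4358.1207) = 2271.0603.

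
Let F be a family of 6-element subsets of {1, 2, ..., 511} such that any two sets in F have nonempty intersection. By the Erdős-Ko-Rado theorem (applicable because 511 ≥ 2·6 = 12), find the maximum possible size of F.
max |F| = C(510, 5) = 281921956602

The Erdős-Ko-Rado theorem states: for n ≥ 2k, an intersecting family of k-subsets of an n-element set has size at most C(n − 1, k − 1), with equality for 'star' families {A ⊆ [n] : |A| = k, i ∈ A} (fix an element i). For n = 511, k = 6: C(510, 5) = 281921956602.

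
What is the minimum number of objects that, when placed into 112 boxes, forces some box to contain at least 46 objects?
n = (46 − 1)·112 + 1 = 5041

By the generalised pigeonhole principle, to guarantee some box contains ≥ r objects we need more than (r − 1) · k objects total. Threshold: n = (r − 1) · k + 1. With r = 46 and k = 112: n = 45 · 112 + 1 = 5040 + 1 = 5041. For n = 5040 = 45 · 112, we can put exactly 45 objects in every box, avoiding 46 in any single one — so 5041 is tight.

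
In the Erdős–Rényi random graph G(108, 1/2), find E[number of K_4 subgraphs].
E[# K_4] = C(108, 4) · (1/2)^C(4, 2) = 5359095 / 2^6 = 83735.859375

For each 4-subset S of vertices (there are C(108, 4) = 5359095 such S), let X_S = 1 if S induces a K_4 (all C(4, 2) = 6 edges present). Then P(X_S = 1) = (1/2)^6 = 1/64. By linearity of expectation, E[# K_4] = C(108, 4) · (1/2)^6 = 5359095 / 64 = 83735.859375.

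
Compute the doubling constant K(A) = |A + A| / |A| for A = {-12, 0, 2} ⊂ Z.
K = |A + A| / |A| = 6/3 = 2

Enumerate A + A = {a + b : a, b ∈ A}. With |A| = 3, there are |A|^2 = 9 ordered sum pairs; collecting distinct values, A + A = {-24, -12, -10, 0, 2, 4}, so |A + A| = 6. Thus K = 6/3 = 2. For comparison, the minimum possible |A + A| over all 3-element sets is 2·3 − 1 = 5 (so min K = 5/3), attained only by arithmetic progressions.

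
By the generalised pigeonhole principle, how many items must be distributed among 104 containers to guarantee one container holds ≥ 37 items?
n = (37 − 1)·104 + 1 = 3745

By the generalised pigeonhole principle, to guarantee some box contains ≥ r objects we need more than (r − 1) · k objects total. Threshold: n = (r − 1) · k + 1. With r = 37 and k = 104: n = 36 · 104 + 1 = 3744 + 1 = 3745. For n = 3744 = 36 · 104, we can put exactly 36 objects in every box, avoiding 37 in any single one — so 3745 is tight.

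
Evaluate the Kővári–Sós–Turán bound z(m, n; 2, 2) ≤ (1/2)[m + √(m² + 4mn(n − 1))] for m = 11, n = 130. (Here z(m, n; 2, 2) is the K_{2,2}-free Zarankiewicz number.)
z(11, 130; 2, 2) ≤ (1/2)[11 + √(11² + 4·11·130·129)] = (1/2)[11 + √738001] = 435.0349

Kővári–Sós–Turán: let r_1, ..., r_11 be the row sums and z = Σ r_i the total number of 1s. Each pair of columns can share at most one row with both entries 1 (else a 2×2 all-ones block appears), so Σ_i C(r_i, 2) ≤ C(130, 2) = 8385. By convexity Σ_i C(r_i, 2) ≥ 11·C(z/11, 2) = z(z − 11)/(2·11), giving z² − 11z − 11·130·129 ≤ 0 and hence z ≤ (1/2)[11 + √(121 + 4·184470)] = (1/2)[11 + √738001] ≈ (1/2)(11 + 859.0698) = 435.0349.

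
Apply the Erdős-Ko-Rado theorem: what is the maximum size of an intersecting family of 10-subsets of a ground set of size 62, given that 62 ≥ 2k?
max |F| = C(61, 9) = 17341763505

Erdős-Ko-Rado (1961): when n ≥ 2k, max |F| = C(n−1, k−1). The bound is attained by the star {A : i ∈ A} for any fixed i ∈ [n]. Here C(62−1, 10−1) = C(61, 9) = 17341763505.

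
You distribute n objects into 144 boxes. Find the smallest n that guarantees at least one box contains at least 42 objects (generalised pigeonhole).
n = (42 − 1)·144 + 1 = 5905

By the generalised pigeonhole principle, to guarantee some box contains ≥ r objects we need more than (r − 1) · k objects total. Threshold: n = (r − 1) · k + 1. With r = 42 and k = 144: n = 41 · 144 + 1 = 5904 + 1 = 5905. For n = 5904 = 41 · 144, we can put exactly 41 objects in every box, avoiding 42 in any single one — so 5905 is tight.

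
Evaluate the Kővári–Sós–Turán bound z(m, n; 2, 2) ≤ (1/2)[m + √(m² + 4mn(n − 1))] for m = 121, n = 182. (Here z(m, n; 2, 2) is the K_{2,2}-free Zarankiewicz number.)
z(121, 182; 2, 2) ≤ (1/2)[121 + √(121² + 4·121·182·181)] = (1/2)[121 + √15958569] = 2057.9089

Kővári–Sós–Turán: let r_1, ..., r_121 be the row sums and z = Σ r_i the total number of 1s. Each pair of columns can share at most one row with both entries 1 (else a 2×2 all-ones block appears), so Σ_i C(r_i, 2) ≤ C(182, 2) = 16471. By convexity Σ_i C(r_i, 2) ≥ 121·C(z/121, 2) = z(z − 121)/(2·121), giving z² − 121z − 121·182·181 ≤ 0 and hence z ≤ (1/2)[121 + √(14641 + 4·3985982)] = (1/2)[121 + √15958569] ≈ (1/2)(121 + 3994.8178) = 2057.9089.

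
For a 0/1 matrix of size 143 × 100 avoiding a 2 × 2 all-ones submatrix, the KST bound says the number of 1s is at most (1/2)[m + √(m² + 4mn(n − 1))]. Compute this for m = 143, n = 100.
z(143, 100; 2, 2) ≤ (1/2)[143 + √(143² + 4·143·100·99)] = (1/2)[143 + √5683249] = 1263.4783

Kővári–Sós–Turán: let r_1, ..., r_143 be the row sums and z = Σ r_i the total number of 1s. Each pair of columns can share at most one row with both entries 1 (else a 2×2 all-ones block appears), so Σ_i C(r_i, 2) ≤ C(100, 2) = 4950. By convexity Σ_i C(r_i, 2) ≥ 143·C(z/143, 2) = z(z − 143)/(2·143), giving z² − 143z − 143·100·99 ≤ 0 and hence z ≤ (1/2)[143 + √(20449 + 4·1415700)] = (1/2)[143 + √5683249] ≈ (1/2)(143 + 2383.9566) = 1263.4783.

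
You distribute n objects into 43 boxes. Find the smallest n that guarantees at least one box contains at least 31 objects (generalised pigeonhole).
n = (31 − 1)·43 + 1 = 1291

By the generalised pigeonhole principle, to guarantee some box contains ≥ r objects we need more than (r − 1) · k objects total. Threshold: n = (r − 1) · k + 1. With r = 31 and k = 43: n = 30 · 43 + 1 = 1290 + 1 = 1291. For n = 1290 = 30 · 43, we can put exactly 30 objects in every box, avoiding 31 in any single one — so 1291 is tight.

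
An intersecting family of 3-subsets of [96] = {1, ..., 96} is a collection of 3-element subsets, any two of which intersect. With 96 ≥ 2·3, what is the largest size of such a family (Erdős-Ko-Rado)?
max |F| = C(95, 2) = 4465

The Erdős-Ko-Rado theorem states: for n ≥ 2k, an intersecting family of k-subsets of an n-element set has size at most C(n − 1, k − 1), with equality for 'star' families {A ⊆ [n] : |A| = k, i ∈ A} (fix an element i). For n = 96, k = 3: C(95, 2) = 4465.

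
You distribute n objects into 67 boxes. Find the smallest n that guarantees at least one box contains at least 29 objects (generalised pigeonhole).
n = (29 − 1)·67 + 1 = 1877

By the generalised pigeonhole principle, to guarantee some box contains ≥ r objects we need more than (r − 1) · k objects total. Threshold: n = (r − 1) · k + 1. With r = 29 and k = 67: n = 28 · 67 + 1 = 1876 + 1 = 1877. For n = 1876 = 28 · 67, we can put exactly 28 objects in every box, avoiding 29 in any single one — so 1877 is tight.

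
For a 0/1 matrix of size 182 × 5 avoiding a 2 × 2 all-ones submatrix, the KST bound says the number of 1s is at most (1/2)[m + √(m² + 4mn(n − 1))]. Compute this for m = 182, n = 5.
z(182, 5; 2, 2) ≤ (1/2)[182 + √(182² + 4·182·5·4)] = (1/2)[182 + √47684] = 200.1833

Kővári–Sós–Turán: let r_1, ..., r_182 be the row sums and z = Σ r_i the total number of 1s. Each pair of columns can share at most one row with both entries 1 (else a 2×2 all-ones block appears), so Σ_i C(r_i, 2) ≤ C(5, 2) = 10. By convexity Σ_i C(r_i, 2) ≥ 182·C(z/182, 2) = z(z − 182)/(2·182), giving z² − 182z − 182·5·4 ≤ 0 and hence z ≤ (1/2)[182 + √(33124 + 4·3640)] = (1/2)[182 + √47684] ≈ (1/2)(182 + 218.3667) = 200.1833.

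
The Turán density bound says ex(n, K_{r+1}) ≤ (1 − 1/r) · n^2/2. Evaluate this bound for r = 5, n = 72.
Turán density bound = (4/5) · 72^2/2 = 10368/5 ≈ 2073.6

Turán's theorem: ex(n, K_{r+1}) is achieved by the complete r-partite Turán graph T(n, r) with parts as balanced as possible, and is at most (1 − 1/r) · n^2/2. For r = 5, n = 72: the density bound is (4/5) · 5184/2 = 10368/5 ≈ 2073.6. The integer-valued extremum is e(T(72, 5)) = 2073, which is strictly less than the density bound 10368/5 since 5 ∤ 72 (the parts of T(72, 5) cannot all be equal).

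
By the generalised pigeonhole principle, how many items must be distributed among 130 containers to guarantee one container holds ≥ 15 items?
n = (15 − 1)·130 + 1 = 1821

By the generalised pigeonhole principle, to guarantee some box contains ≥ r objects we need more than (r − 1) · k objects total. Threshold: n = (r − 1) · k + 1. With r = 15 and k = 130: n = 14 · 130 + 1 = 1820 + 1 = 1821. For n = 1820 = 14 · 130, we can put exactly 14 objects in every box, avoiding 15 in any single one — so 1821 is tight.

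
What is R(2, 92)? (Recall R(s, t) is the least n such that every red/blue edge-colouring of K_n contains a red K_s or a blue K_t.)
R(2, 92) = 92

R(2, k) = k for all k ≥ 2: in a 2-colouring of K_k, either some edge is red (a red K_2) or all edges are blue (a blue K_k). And K_{91} coloured all-blue has no blue K_92, so R(2, 92) > 91. Hence R(2, 92) = 92.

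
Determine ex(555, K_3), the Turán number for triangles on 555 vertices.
ex(555, K_3) = ⌊555^2/4⌋ = 77006

Mantel (1907): a triangle-free graph on n vertices has at most ⌊n^2/4⌋ edges, with equality for the complete bipartite graph K_{⌊n/2⌋, ⌈n/2⌉}. For n = 555: ⌊555^2/4⌋ = ⌊308025/4⌋ = 77006. The extremal graph is K_{277, 278}, which has 277·278 = 77006 edges.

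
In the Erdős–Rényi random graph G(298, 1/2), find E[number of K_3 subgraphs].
E[# K_3] = C(298, 3) · (1/2)^C(3, 2) = 4366296 / 2^3 = 545787

For each 3-subset S of vertices (there are C(298, 3) = 4366296 such S), let X_S = 1 if S induces a K_3 (all C(3, 2) = 3 edges present). Then P(X_S = 1) = (1/2)^3 = 1/8. By linearity of expectation, E[# K_3] = C(298, 3) · (1/2)^3 = 4366296 / 8 = 545787.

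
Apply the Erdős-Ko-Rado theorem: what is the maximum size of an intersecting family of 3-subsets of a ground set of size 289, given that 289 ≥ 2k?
max |F| = C(288, 2) = 41328

The Erdős-Ko-Rado theorem states: for n ≥ 2k, an intersecting family of k-subsets of an n-element set has size at most C(n − 1, k − 1), with equality for 'star' families {A ⊆ [n] : |A| = k, i ∈ A} (fix an element i). For n = 289, k = 3: C(288, 2) = 41328.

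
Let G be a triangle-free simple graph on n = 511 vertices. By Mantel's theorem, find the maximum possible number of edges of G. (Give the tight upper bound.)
ex(511, K_3) = ⌊511^2/4⌋ = 65280

Mantel (1907): a triangle-free graph on n vertices has at most ⌊n^2/4⌋ edges, with equality for the complete bipartite graph K_{⌊n/2⌋, ⌈n/2⌉}. For n = 511: ⌊511^2/4⌋ = ⌊261121/4⌋ = 65280. The extremal graph is K_{255, 256}, which has 255·256 = 65280 edges.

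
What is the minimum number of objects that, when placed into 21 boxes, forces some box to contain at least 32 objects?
n = (32 − 1)·21 + 1 = 652

By the generalised pigeonhole principle, to guarantee some box contains ≥ r objects we need more than (r − 1) · k objects total. Threshold: n = (r − 1) · k + 1. With r = 32 and k = 21: n = 31 · 21 + 1 = 651 + 1 = 652. For n = 651 = 31 · 21, we can put exactly 31 objects in every box, avoiding 32 in any single one — so 652 is tight.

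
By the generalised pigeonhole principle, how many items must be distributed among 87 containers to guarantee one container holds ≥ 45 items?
n = (45 − 1)·87 + 1 = 3829

By the generalised pigeonhole principle, to guarantee some box contains ≥ r objects we need more than (r − 1) · k objects total. Threshold: n = (r − 1) · k + 1. With r = 45 and k = 87: n = 44 · 87 + 1 = 3828 + 1 = 3829. For n = 3828 = 44 · 87, we can put exactly 44 objects in every box, avoiding 45 in any single one — so 3829 is tight.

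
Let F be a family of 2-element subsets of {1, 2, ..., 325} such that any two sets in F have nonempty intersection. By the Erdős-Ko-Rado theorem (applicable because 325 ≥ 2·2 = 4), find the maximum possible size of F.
max |F| = C(324, 1) = 324

Erdős-Ko-Rado (1961): when n ≥ 2k, max |F| = C(n−1, k−1). The bound is attained by the star {A : i ∈ A} for any fixed i ∈ [n]. Here C(325−1, 2−1) = C(324, 1) = 324.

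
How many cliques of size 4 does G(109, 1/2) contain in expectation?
E[# K_4] = C(109, 4) · (1/2)^C(4, 2) = 5563251 / 2^6 = 86925.796875

For each 4-subset S of vertices (there are C(109, 4) = 5563251 such S), let X_S = 1 if S induces a K_4 (all C(4, 2) = 6 edges present). Then P(X_S = 1) = (1/2)^6 = 1/64. By linearity of expectation, E[# K_4] = C(109, 4) · (1/2)^6 = 5563251 / 64 = 86925.796875.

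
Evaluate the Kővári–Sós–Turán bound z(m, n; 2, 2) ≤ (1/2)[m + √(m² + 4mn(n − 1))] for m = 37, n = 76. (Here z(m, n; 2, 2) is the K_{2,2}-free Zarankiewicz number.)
z(37, 76; 2, 2) ≤ (1/2)[37 + √(37² + 4·37·76·75)] = (1/2)[37 + √844969] = 478.111

Kővári–Sós–Turán: let r_1, ..., r_37 be the row sums and z = Σ r_i the total number of 1s. Each pair of columns can share at most one row with both entries 1 (else a 2×2 all-ones block appears), so Σ_i C(r_i, 2) ≤ C(76, 2) = 2850. By convexity Σ_i C(r_i, 2) ≥ 37·C(z/37, 2) = z(z − 37)/(2·37), giving z² − 37z − 37·76·75 ≤ 0 and hence z ≤ (1/2)[37 + √(1369 + 4·210900)] = (1/2)[37 + √844969] ≈ (1/2)(37 + 919.222) = 478.111.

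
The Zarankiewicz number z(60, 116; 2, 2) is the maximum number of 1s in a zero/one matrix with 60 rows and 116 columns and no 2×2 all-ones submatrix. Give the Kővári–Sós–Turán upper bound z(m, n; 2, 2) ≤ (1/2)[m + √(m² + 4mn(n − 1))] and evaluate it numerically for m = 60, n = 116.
z(60, 116; 2, 2) ≤ (1/2)[60 + √(60² + 4·60·116·115)] = (1/2)[60 + √3205200] = 925.1536

Kővári–Sós–Turán: let r_1, ..., r_60 be the row sums and z = Σ r_i the total number of 1s. Each pair of columns can share at most one row with both entries 1 (else a 2×2 all-ones block appears), so Σ_i C(r_i, 2) ≤ C(116, 2) = 6670. By convexity Σ_i C(r_i, 2) ≥ 60·C(z/60, 2) = z(z − 60)/(2·60), giving z² − 60z − 60·116·115 ≤ 0 and hence z ≤ (1/2)[60 + √(3600 + 4·800400)] = (1/2)[60 + √3205200] ≈ (1/2)(60 + 1790.3072) = 925.1536.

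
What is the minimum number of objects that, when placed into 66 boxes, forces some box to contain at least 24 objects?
n = (24 − 1)·66 + 1 = 1519

By the generalised pigeonhole principle, to guarantee some box contains ≥ r objects we need more than (r − 1) · k objects total. Threshold: n = (r − 1) · k + 1. With r = 24 and k = 66: n = 23 · 66 + 1 = 1518 + 1 = 1519. For n = 1518 = 23 · 66, we can put exactly 23 objects in every box, avoiding 24 in any single one — so 1519 is tight.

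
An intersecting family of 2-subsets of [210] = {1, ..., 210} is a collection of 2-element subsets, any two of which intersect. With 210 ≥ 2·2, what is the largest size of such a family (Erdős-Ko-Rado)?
max |F| = C(209, 1) = 209

The Erdős-Ko-Rado theorem states: for n ≥ 2k, an intersecting family of k-subsets of an n-element set has size at most C(n − 1, k − 1), with equality for 'star' families {A ⊆ [n] : |A| = k, i ∈ A} (fix an element i). For n = 210, k = 2: C(209, 1) = 209.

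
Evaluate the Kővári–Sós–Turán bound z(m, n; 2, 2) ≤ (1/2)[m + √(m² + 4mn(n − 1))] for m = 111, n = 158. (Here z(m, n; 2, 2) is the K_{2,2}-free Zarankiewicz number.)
z(111, 158; 2, 2) ≤ (1/2)[111 + √(111² + 4·111·158·157)] = (1/2)[111 + √11026185] = 1715.785

Kővári–Sós–Turán: let r_1, ..., r_111 be the row sums and z = Σ r_i the total number of 1s. Each pair of columns can share at most one row with both entries 1 (else a 2×2 all-ones block appears), so Σ_i C(r_i, 2) ≤ C(158, 2) = 12403. By convexity Σ_i C(r_i, 2) ≥ 111·C(z/111, 2) = z(z − 111)/(2·111), giving z² − 111z − 111·158·157 ≤ 0 and hence z ≤ (1/2)[111 + √(12321 + 4·2753466)] = (1/2)[111 + √11026185] ≈ (1/2)(111 + 3320.57) = 1715.785.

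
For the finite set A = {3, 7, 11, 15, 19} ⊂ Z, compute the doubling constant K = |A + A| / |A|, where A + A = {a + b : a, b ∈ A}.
K = |A + A| / |A| = 9/5

Enumerate A + A = {a + b : a, b ∈ A}. With |A| = 5, there are |A|^2 = 25 ordered sum pairs; collecting distinct values, A + A = {6, 10, 14, 18, 22, 26, 30, 34, 38}, so |A + A| = 9. Thus K = 9/5. Here |A + A| = 2|A| − 1 = 9, the minimum possible — so K = 9/5 is minimal, which holds iff A is an arithmetic progression.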